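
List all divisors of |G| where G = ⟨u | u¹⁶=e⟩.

|G| = 16 = 2⁴. By Lagrange's theorem the order of any subgroup divides 16; the divisors of 16 are 1, 2, 4, 8, 16.

Answer: 1, 2, 4, 8, 16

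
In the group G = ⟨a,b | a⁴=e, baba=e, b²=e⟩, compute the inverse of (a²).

The order of (a²) is 2 (smallest k with (a²)ᵏ = e), so (a²)⁻¹ = (a²)¹ = a².
Check: (a²) · (a²) → (a²) · a² = e, giving e as required.

Answer: a²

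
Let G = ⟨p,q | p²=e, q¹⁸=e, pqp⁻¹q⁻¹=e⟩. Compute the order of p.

Compute successive powers until reaching e:
  p¹ = p, p² = e.
The smallest positive k with pᵏ = e is 2.

Answer: 2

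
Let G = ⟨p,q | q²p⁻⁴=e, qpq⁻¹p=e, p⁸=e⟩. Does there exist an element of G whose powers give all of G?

Every cyclic group is abelian. But p·q = pq while q·p = p³q⁻¹, so p·q ≠ q·p and G is not abelian. Hence G is not cyclic.

Answer: No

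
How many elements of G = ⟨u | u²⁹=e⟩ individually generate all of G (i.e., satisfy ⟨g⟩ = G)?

G is cyclic of order 29. An element generates G iff its order is 29, and a cyclic group of order 29 has exactly φ(29) = 28 such elements.

Answer: 28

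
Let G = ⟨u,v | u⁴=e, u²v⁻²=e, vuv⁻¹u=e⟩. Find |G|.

Enumerate words in the generators, reducing via the relations: the distinct elements are
  {e, u, v, uv, u², u³, v⁻¹, uv⁻¹}.
No further products give new elements, so |G| = 8.

Answer: 8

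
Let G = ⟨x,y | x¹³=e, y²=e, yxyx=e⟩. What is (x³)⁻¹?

The order of (x³) is 13 (smallest k with (x³)ᵏ = e), so (x³)⁻¹ = (x³)¹² = x¹⁰.
Check: (x³) · (x¹⁰) → (x³) · x¹⁰ = e, giving e as required.

Answer: x¹⁰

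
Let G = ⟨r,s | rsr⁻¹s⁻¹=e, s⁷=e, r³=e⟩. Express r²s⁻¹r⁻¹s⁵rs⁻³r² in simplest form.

Multiply left to right, reducing at each step:
  (r²) · s⁻¹ = r²s⁶
  (r²s⁶) · r⁻¹ = rs⁶
  (rs⁶) · s⁵ = rs⁴
  (rs⁴) · r = r²s⁴
  (r²s⁴) · s⁻³ = r²s
  (r²s) · r² = rs

Answer: rs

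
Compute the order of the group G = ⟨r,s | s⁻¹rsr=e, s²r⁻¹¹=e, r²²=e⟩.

Enumerate words in the generators, reducing via the relations: the distinct elements are
  {e, r, s, rs, r², r³, r⁴, r⁵, r⁶, r⁷, r⁸, r⁹, r²s, r²¹, r²⁰, r³s, r¹², r¹³, r¹¹, r¹⁰, r¹⁴, r¹⁵, r¹⁶, r¹⁷, r¹⁸, r¹⁹, r⁴s, r⁵s, r⁶s, r⁷s, r⁸s, r⁹s, s⁻¹, rs⁻¹, r¹⁰s, r²s⁻¹, r³s⁻¹, r⁴s⁻¹, r⁵s⁻¹, r⁶s⁻¹, r⁷s⁻¹, r⁸s⁻¹, r⁹s⁻¹, r¹⁰s⁻¹}.
No further products give new elements, so |G| = 44.

Answer: 44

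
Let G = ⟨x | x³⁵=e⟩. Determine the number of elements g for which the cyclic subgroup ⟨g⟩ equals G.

G is cyclic of order 35. An element generates G iff its order is 35, and a cyclic group of order 35 has exactly φ(35) = 24 such elements.

Answer: 24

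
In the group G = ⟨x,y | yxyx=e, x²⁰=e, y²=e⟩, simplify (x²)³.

Compute successive powers of (x²), reducing at each step:
  (x²)²: (x²) · x² = x⁴
  (x²)³: (x⁴) · x² = x⁶

Answer: x⁶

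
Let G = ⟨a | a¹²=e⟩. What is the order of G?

G is generated by a single element, so G is cyclic. The relator gives a¹² = e and no smaller power is forced to be e, so the 12 powers {a, e, a², a³, a⁴, a⁵, a⁶, a⁷, a⁸, a⁹, a¹¹, a¹⁰} are distinct. Hence |G| = 12.

Answer: 12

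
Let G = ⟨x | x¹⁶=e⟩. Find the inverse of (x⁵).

The order of (x⁵) is 16 (smallest k with (x⁵)ᵏ = e), so (x⁵)⁻¹ = (x⁵)¹⁵ = x¹¹.
Check: (x⁵) · (x¹¹) → (x⁵) · x¹¹ = e, giving e as required.

Answer: x¹¹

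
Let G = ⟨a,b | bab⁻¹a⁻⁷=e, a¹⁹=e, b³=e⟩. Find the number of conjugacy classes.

The conjugacy classes (representative and size) are:
  [e] (size 1), [a¹¹] (size 3), [a¹⁴] (size 3), [a⁶] (size 3), [a¹⁷] (size 3), [a¹²] (size 3), [a¹⁰] (size 3), [a²b] (size 19), [a¹⁸b²] (size 19).
Class equation: 1 + 3 + 3 + 3 + 3 + 3 + 3 + 19 + 19 = 57 = |G|. So G has 9 conjugacy classes.

Answer: 9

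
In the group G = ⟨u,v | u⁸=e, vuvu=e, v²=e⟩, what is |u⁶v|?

Compute successive powers until reaching e:
  (u⁶v)¹ = u⁶v, (u⁶v)² = e.
The smallest positive k with (u⁶v)ᵏ = e is 2.

Answer: 2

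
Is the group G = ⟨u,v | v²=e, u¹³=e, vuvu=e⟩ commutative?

u·v = uv but v·u = u¹²v, so u·v ≠ v·u and G is not abelian.

Answer: No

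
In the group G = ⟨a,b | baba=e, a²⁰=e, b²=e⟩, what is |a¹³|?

Compute successive powers until reaching e:
  (a¹³)¹ = a¹³, (a¹³)² = a⁶, (a¹³)³ = a¹⁹, (a¹³)⁴ = a¹², (a¹³)⁵ = a⁵, (a¹³)⁶ = a¹⁸, (a¹³)⁷ = a¹¹, (a¹³)⁸ = a⁴, (a¹³)⁹ = a¹⁷, (a¹³)¹⁰ = a¹⁰, (a¹³)¹¹ = a³, (a¹³)¹² = a¹⁶, (a¹³)¹³ = a⁹, (a¹³)¹⁴ = a², (a¹³)¹⁵ = a¹⁵, (a¹³)¹⁶ = a⁸, (a¹³)¹⁷ = a, (a¹³)¹⁸ = a¹⁴, (a¹³)¹⁹ = a⁷, (a¹³)²⁰ = e.
The smallest positive k with (a¹³)ᵏ = e is 20.

Answer: 20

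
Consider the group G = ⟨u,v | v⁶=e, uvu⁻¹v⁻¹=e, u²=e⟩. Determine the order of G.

Enumerate words in the generators, reducing via the relations: the distinct elements are
  {e, u, v, uv, v², v³, v⁴, v⁵, uv², uv³, uv⁴, uv⁵}.
No further products give new elements, so |G| = 12.

Answer: 12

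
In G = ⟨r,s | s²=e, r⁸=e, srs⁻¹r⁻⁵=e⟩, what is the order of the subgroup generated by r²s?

|⟨r²s⟩| equals the order of r²s. Compute successive powers until reaching e:
  (r²s)¹ = r²s, (r²s)² = r⁴, (r²s)³ = r⁶s, (r²s)⁴ = e.
The smallest positive k with (r²s)ᵏ = e is 4, so |⟨r²s⟩| = 4.

Answer: 4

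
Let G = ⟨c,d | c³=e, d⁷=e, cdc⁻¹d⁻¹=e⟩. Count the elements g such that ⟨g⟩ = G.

G is cyclic of order 21. An element generates G iff its order is 21, and a cyclic group of order 21 has exactly φ(21) = 12 such elements.

Answer: 12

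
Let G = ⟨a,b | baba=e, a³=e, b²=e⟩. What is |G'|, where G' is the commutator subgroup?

G' = [G, G] is generated by all commutators. The generator-pair commutators are: [a, b] = a².
The subgroup they normally generate is {e, a, a²}, of order 3.
Check: |G/G'| = 6/3 = 2 is the order of the abelianisation.

Answer: 3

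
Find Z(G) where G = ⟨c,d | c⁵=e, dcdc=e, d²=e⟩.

An element z ∈ Z(G) iff z commutes with every generator.
For example e is central: e·c = c = c·e; e·d = d = d·e.
Whereas c ∉ Z(G) since c·d = cd ≠ c⁴d = d·c.
Checking each of the 10 elements this way gives Z(G) = {e}, of order 1.

Answer: {e}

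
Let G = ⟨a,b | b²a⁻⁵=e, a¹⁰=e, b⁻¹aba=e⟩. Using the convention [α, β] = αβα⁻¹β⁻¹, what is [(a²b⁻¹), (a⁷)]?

[(a²b⁻¹), (a⁷)] = (a²b⁻¹)·(a⁷)·(a²b⁻¹)⁻¹·(a⁷)⁻¹.
  (a²b⁻¹) · (a⁷) = b
  b · (a²b) = a³
  (a³) · (a³) = a⁶

Answer: a⁶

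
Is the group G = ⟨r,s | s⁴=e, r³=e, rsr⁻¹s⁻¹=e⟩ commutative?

Each pair of generators commutes: r·s = rs = s·r. Since the generators pairwise commute, every element of G commutes with every other, so G is abelian.

Answer: Yes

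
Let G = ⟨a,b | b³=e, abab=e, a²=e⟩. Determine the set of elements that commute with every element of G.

An element z ∈ Z(G) iff z commutes with every generator.
For example e is central: e·a = a = a·e; e·b = b = b·e.
Whereas a ∉ Z(G) since a·b = ab ≠ ab² = b·a.
Checking each of the 6 elements this way gives Z(G) = {e}, of order 1.

Answer: {e}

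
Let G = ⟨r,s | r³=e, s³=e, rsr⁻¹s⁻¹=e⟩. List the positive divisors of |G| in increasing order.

|G| = 9 = 3². By Lagrange's theorem the order of any subgroup divides 9; the divisors of 9 are 1, 3, 9.

Answer: 1, 3, 9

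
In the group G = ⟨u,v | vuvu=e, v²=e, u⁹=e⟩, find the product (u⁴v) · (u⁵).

Compute (u⁴v) · (u⁵) by multiplying left to right and reducing via the relations at each step:
  (u⁴v) · u⁵ = u⁸v

Answer: u⁸v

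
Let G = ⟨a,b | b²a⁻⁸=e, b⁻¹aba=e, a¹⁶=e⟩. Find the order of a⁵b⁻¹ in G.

Compute successive powers until reaching e:
  (a⁵b⁻¹)¹ = a⁵b⁻¹, (a⁵b⁻¹)² = a⁸, (a⁵b⁻¹)³ = a⁵b, (a⁵b⁻¹)⁴ = e.
The smallest positive k with (a⁵b⁻¹)ᵏ = e is 4.

Answer: 4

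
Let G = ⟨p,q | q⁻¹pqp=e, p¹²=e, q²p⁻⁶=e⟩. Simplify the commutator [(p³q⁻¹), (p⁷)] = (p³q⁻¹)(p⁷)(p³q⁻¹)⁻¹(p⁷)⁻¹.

[(p³q⁻¹), (p⁷)] = (p³q⁻¹)·(p⁷)·(p³q⁻¹)⁻¹·(p⁷)⁻¹.
  (p³q⁻¹) · (p⁷) = p²q
  (p²q) · (p³q) = p⁵
  (p⁵) · (p⁵) = p¹⁰

Answer: p¹⁰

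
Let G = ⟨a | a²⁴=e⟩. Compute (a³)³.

Compute successive powers of (a³), reducing at each step:
  (a³)²: (a³) · a³ = a⁶
  (a³)³: (a⁶) · a³ = a⁹

Answer: a⁹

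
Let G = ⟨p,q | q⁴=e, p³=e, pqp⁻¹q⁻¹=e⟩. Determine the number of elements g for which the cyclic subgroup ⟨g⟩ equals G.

G is cyclic of order 12. An element generates G iff its order is 12, and a cyclic group of order 12 has exactly φ(12) = 4 such elements.

Answer: 4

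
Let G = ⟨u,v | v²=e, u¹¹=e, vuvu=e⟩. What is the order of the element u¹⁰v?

Compute successive powers until reaching e:
  (u¹⁰v)¹ = u¹⁰v, (u¹⁰v)² = e.
The smallest positive k with (u¹⁰v)ᵏ = e is 2.

Answer: 2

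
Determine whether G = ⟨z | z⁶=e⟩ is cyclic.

|G| = 6. The element z has order 6 (its powers give 6 distinct elements), so ⟨z⟩ = G and G is cyclic.

Answer: Yes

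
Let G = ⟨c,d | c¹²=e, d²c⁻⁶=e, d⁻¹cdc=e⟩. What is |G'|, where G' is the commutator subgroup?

G' = [G, G] is generated by all commutators. The generator-pair commutators are: [c, d] = c².
The subgroup they normally generate is {e, c², c⁴, c⁶, c⁸, c¹⁰}, of order 6.
Check: |G/G'| = 24/6 = 4 is the order of the abelianisation.

Answer: 6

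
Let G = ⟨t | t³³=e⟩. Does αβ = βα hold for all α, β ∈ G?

G has a single generator, so G is cyclic and hence abelian.

Answer: Yes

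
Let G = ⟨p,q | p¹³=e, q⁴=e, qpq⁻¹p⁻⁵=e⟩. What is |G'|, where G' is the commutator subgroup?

G' = [G, G] is generated by all commutators. The generator-pair commutators are: [p, q] = p⁹.
The subgroup they normally generate is {e, p, p², p³, p⁴, p⁵, p⁶, p⁷, p⁸, p⁹, p¹⁰, p¹¹, p¹²}, of order 13.
Check: |G/G'| = 52/13 = 4 is the order of the abelianisation.

Answer: 13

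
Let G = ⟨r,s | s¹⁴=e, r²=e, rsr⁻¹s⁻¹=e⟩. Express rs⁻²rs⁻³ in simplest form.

Multiply left to right, reducing at each step:
  r · s⁻² = rs¹²
  (rs¹²) · r = s¹²
  (s¹²) · s⁻³ = s⁹

Answer: s⁹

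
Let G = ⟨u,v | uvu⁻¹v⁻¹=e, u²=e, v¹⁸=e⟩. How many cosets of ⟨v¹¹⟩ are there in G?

First find ord(v¹¹) by computing successive powers:
  (v¹¹)¹ = v¹¹, (v¹¹)² = v⁴, (v¹¹)³ = v¹⁵, (v¹¹)⁴ = v⁸, (v¹¹)⁵ = v, (v¹¹)⁶ = v¹², (v¹¹)⁷ = v⁵, (v¹¹)⁸ = v¹⁶, (v¹¹)⁹ = v⁹, (v¹¹)¹⁰ = v², (v¹¹)¹¹ = v¹³, (v¹¹)¹² = v⁶, (v¹¹)¹³ = v¹⁷, (v¹¹)¹⁴ = v¹⁰, (v¹¹)¹⁵ = v³, (v¹¹)¹⁶ = v¹⁴, (v¹¹)¹⁷ = v⁷, (v¹¹)¹⁸ = e.
So |⟨v¹¹⟩| = ord(v¹¹) = 18. With |G| = 36, by Lagrange [G : ⟨v¹¹⟩] = 36/18 = 2.

Answer: 2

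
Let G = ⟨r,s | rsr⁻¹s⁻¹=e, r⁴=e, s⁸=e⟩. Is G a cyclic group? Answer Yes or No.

|G| = 32, but the maximum element order in G is 8 < 32. No single element generates all of G, so G is not cyclic.

Answer: No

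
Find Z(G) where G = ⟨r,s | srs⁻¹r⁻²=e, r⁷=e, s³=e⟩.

An element z ∈ Z(G) iff z commutes with every generator.
For example e is central: e·r = r = r·e; e·s = s = s·e.
Whereas r ∉ Z(G) since r·s = rs ≠ r²s = s·r.
Checking each of the 21 elements this way gives Z(G) = {e}, of order 1.

Answer: {e}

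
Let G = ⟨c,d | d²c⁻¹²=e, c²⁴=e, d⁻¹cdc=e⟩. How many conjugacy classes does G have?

The conjugacy classes (representative and size) are:
  [e] (size 1), [c] (size 2), [c²] (size 2), [c³] (size 2), [c⁴] (size 2), [c⁵] (size 2), [c¹⁸] (size 2), [c⁷] (size 2), [c¹⁶] (size 2), [c¹⁵] (size 2), [c¹⁴] (size 2), [c¹³] (size 2), [c¹²] (size 1), [c⁶d] (size 12), [c⁵d⁻¹] (size 12).
Class equation: 1 + 2 + 2 + 2 + 2 + 2 + 2 + 2 + 2 + 2 + 2 + 2 + 1 + 12 + 12 = 48 = |G|. So G has 15 conjugacy classes.

Answer: 15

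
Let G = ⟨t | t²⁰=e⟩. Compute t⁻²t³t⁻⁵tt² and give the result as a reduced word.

Multiply left to right, reducing at each step:
  (t¹⁸) · t³ = t
  t · t⁻⁵ = t¹⁶
  (t¹⁶) · t = t¹⁷
  (t¹⁷) · t² = t¹⁹

Answer: t¹⁹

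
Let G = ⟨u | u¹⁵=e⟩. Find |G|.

G is generated by a single element, so G is cyclic. The relator gives u¹⁵ = e and no smaller power is forced to be e, so the 15 powers {e, u, u², u³, u⁴, u⁵, u⁶, u⁷, u⁸, u⁹, u¹², u¹³, u¹¹, u¹⁰, u¹⁴} are distinct. Hence |G| = 15.

Answer: 15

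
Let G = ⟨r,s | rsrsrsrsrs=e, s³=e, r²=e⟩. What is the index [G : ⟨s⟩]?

First find ord(s) by computing successive powers:
  s¹ = s, s² = s², s³ = e.
So |⟨s⟩| = ord(s) = 3. With |G| = 60, by Lagrange [G : ⟨s⟩] = 60/3 = 20.

Answer: 20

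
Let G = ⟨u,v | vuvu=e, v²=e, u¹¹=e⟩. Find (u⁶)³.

Compute successive powers of (u⁶), reducing at each step:
  (u⁶)²: (u⁶) · u⁶ = u
  (u⁶)³: u · u⁶ = u⁷

Answer: u⁷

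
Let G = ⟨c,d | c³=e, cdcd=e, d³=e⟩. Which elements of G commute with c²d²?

⟨c²d²⟩ ⊆ C_G(c²d²) since powers of c²d² commute with c²d²; so |C_G(c²d²)| ≥ |⟨c²d²⟩| = 2.
By orbit–stabilizer, |C_G(c²d²)| = |G| / |conj. class of c²d²| = 12 / 3 = 4.
The 4 elements commuting with c²d² are {e, cd, c²d², cd²c}.

Answer: {e, cd, c²d², cd²c}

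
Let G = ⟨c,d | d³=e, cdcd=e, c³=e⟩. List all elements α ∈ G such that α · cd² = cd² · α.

⟨cd²⟩ ⊆ C_G(cd²) since powers of cd² commute with cd²; so |C_G(cd²)| ≥ |⟨cd²⟩| = 3.
By orbit–stabilizer, |C_G(cd²)| = |G| / |conj. class of cd²| = 12 / 4 = 3.
The 3 elements commuting with cd² are {e, cd², dc²}.

Answer: {e, cd², dc²}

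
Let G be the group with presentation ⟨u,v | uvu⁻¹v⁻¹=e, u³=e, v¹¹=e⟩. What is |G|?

Enumerate words in the generators, reducing via the relations: the distinct elements are
  {e, u, v, uv, u², v², v³, v⁴, v⁵, v⁶, v⁷, v⁸, v⁹, uv², uv³, uv⁴, uv⁵, uv⁶, uv⁷, uv⁸, uv⁹, u²v, v¹⁰, uv¹⁰, u²v², u²v³, u²v⁴, u²v⁵, u²v⁶, u²v⁷, u²v⁸, u²v⁹, u²v¹⁰}.
No further products give new elements, so |G| = 33.

Answer: 33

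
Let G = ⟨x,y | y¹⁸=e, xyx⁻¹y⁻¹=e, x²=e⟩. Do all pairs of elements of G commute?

Each pair of generators commutes: x·y = xy = y·x. Since the generators pairwise commute, every element of G commutes with every other, so G is abelian.

Answer: Yes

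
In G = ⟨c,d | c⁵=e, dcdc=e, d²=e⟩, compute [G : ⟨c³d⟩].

First find ord(c³d) by computing successive powers:
  (c³d)¹ = c³d, (c³d)² = e.
So |⟨c³d⟩| = ord(c³d) = 2. With |G| = 10, by Lagrange [G : ⟨c³d⟩] = 10/2 = 5.

Answer: 5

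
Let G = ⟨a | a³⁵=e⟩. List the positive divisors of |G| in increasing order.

|G| = 35 = 5 · 7. By Lagrange's theorem the order of any subgroup divides 35; the divisors of 35 are 1, 5, 7, 35.

Answer: 1, 5, 7, 35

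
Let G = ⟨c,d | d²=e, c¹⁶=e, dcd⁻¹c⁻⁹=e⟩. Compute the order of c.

Compute successive powers until reaching e:
  c¹ = c, c² = c², c³ = c³, c⁴ = c⁴, c⁵ = c⁵, c⁶ = c⁶, c⁷ = c⁷, c⁸ = c⁸, c⁹ = c⁹, c¹⁰ = c¹⁰, c¹¹ = c¹¹, c¹² = c¹², c¹³ = c¹³, c¹⁴ = c¹⁴, c¹⁵ = c¹⁵, c¹⁶ = e.
The smallest positive k with cᵏ = e is 16.

Answer: 16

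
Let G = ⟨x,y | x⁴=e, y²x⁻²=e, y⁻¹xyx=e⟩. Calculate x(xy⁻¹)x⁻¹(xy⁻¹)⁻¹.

[x, (xy⁻¹)] = x·(xy⁻¹)·x⁻¹·(xy⁻¹)⁻¹.
  x · (xy⁻¹) = y
  y · (x³) = xy
  (xy) · (xy) = x²

Answer: x²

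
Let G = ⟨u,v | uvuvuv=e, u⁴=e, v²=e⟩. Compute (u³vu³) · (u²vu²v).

Compute (u³vu³) · (u²vu²v) by multiplying left to right and reducing via the relations at each step:
  (u³vu³) · u² = u³vu
  (u³vu) · v = u²vu³
  (u²vu³) · u² = u²vu
  (u²vu) · v = uvu³

Answer: uvu³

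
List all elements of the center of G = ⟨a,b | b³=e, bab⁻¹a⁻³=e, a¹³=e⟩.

An element z ∈ Z(G) iff z commutes with every generator.
For example e is central: e·a = a = a·e; e·b = b = b·e.
Whereas a ∉ Z(G) since a·b = ab ≠ a³b = b·a.
Checking each of the 39 elements this way gives Z(G) = {e}, of order 1.

Answer: {e}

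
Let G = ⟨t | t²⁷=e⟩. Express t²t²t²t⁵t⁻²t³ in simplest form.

Multiply left to right, reducing at each step:
  (t²) · t² = t⁴
  (t⁴) · t² = t⁶
  (t⁶) · t⁵ = t¹¹
  (t¹¹) · t⁻² = t⁹
  (t⁹) · t³ = t¹²

Answer: t¹²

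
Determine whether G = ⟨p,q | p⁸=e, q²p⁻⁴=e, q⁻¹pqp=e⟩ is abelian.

p·q = pq but q·p = p³q⁻¹, so p·q ≠ q·p and G is not abelian.

Answer: No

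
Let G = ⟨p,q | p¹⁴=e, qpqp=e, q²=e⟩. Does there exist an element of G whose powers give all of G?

Every cyclic group is abelian. But p·q = pq while q·p = p¹³q, so p·q ≠ q·p and G is not abelian. Hence G is not cyclic.

Answer: No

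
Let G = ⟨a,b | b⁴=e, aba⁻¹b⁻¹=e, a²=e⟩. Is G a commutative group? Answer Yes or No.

Each pair of generators commutes: a·b = ab = b·a. Since the generators pairwise commute, every element of G commutes with every other, so G is abelian.

Answer: Yes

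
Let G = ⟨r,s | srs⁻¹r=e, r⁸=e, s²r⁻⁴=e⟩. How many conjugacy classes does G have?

The conjugacy classes (representative and size) are:
  [e] (size 1), [r⁷] (size 2), [r²] (size 2), [r⁵] (size 2), [r⁴] (size 1), [r²s⁻¹] (size 4), [r³s] (size 4).
Class equation: 1 + 2 + 2 + 2 + 1 + 4 + 4 = 16 = |G|. So G has 7 conjugacy classes.

Answer: 7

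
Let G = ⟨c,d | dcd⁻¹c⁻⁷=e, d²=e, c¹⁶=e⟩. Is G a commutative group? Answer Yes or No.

c·d = cd but d·c = c⁷d, so c·d ≠ d·c and G is not abelian.

Answer: No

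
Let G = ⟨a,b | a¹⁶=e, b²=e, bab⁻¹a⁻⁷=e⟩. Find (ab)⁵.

Compute successive powers of (ab), reducing at each step:
  (ab)²: (ab) · a = a⁸b;   (a⁸b) · b = a⁸
  (ab)³: (a⁸) · a = a⁹;   (a⁹) · b = a⁹b
  (ab)⁴: (a⁹b) · a = b;   b · b = e
  (ab)⁵: e · a = a;   a · b = ab

Answer: ab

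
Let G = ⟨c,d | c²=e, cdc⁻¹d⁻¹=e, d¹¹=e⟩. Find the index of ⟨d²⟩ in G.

First find ord(d²) by computing successive powers:
  (d²)¹ = d², (d²)² = d⁴, (d²)³ = d⁶, (d²)⁴ = d⁸, (d²)⁵ = d¹⁰, (d²)⁶ = d, (d²)⁷ = d³, (d²)⁸ = d⁵, (d²)⁹ = d⁷, (d²)¹⁰ = d⁹, (d²)¹¹ = e.
So |⟨d²⟩| = ord(d²) = 11. With |G| = 22, by Lagrange [G : ⟨d²⟩] = 22/11 = 2.

Answer: 2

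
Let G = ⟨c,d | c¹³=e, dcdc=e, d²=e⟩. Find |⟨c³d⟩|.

|⟨c³d⟩| equals the order of c³d. Compute successive powers until reaching e:
  (c³d)¹ = c³d, (c³d)² = e.
The smallest positive k with (c³d)ᵏ = e is 2, so |⟨c³d⟩| = 2.

Answer: 2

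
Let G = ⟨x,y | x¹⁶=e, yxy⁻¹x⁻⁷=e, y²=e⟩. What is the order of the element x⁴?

Compute successive powers until reaching e:
  (x⁴)¹ = x⁴, (x⁴)² = x⁸, (x⁴)³ = x¹², (x⁴)⁴ = e.
The smallest positive k with (x⁴)ᵏ = e is 4.

Answer: 4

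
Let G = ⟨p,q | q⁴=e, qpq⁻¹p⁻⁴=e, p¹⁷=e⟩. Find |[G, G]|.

G' = [G, G] is generated by all commutators. The generator-pair commutators are: [p, q] = p¹⁴.
The subgroup they normally generate is {e, p, p², p³, p⁴, p⁵, p⁶, p⁷, p⁸, p⁹, p¹⁰, p¹¹, p¹², p¹³, p¹⁴, p¹⁵, p¹⁶}, of order 17.
Check: |G/G'| = 68/17 = 4 is the order of the abelianisation.

Answer: 17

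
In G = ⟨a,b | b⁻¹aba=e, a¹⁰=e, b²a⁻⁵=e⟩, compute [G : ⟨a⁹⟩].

First find ord(a⁹) by computing successive powers:
  (a⁹)¹ = a⁹, (a⁹)² = a⁸, (a⁹)³ = a⁷, (a⁹)⁴ = a⁶, (a⁹)⁵ = a⁵, (a⁹)⁶ = a⁴, (a⁹)⁷ = a³, (a⁹)⁸ = a², (a⁹)⁹ = a, (a⁹)¹⁰ = e.
So |⟨a⁹⟩| = ord(a⁹) = 10. With |G| = 20, by Lagrange [G : ⟨a⁹⟩] = 20/10 = 2.

Answer: 2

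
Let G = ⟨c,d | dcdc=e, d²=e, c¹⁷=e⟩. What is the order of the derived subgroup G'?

G' = [G, G] is generated by all commutators. The generator-pair commutators are: [c, d] = c².
The subgroup they normally generate is {e, c, c², c³, c⁴, c⁵, c⁶, c⁷, c⁸, c⁹, c¹⁰, c¹¹, c¹², c¹³, c¹⁴, c¹⁵, c¹⁶}, of order 17.
Check: |G/G'| = 34/17 = 2 is the order of the abelianisation.

Answer: 17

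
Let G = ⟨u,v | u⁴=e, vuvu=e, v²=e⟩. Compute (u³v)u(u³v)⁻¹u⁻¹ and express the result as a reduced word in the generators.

[(u³v), u] = (u³v)·u·(u³v)⁻¹·u⁻¹.
  (u³v) · u = u²v
  (u²v) · (u³v) = u³
  (u³) · (u³) = u²

Answer: u²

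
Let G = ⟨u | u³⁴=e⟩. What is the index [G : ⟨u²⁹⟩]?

First find ord(u²⁹) by computing successive powers:
  (u²⁹)¹ = u²⁹, (u²⁹)² = u²⁴, (u²⁹)³ = u¹⁹, (u²⁹)⁴ = u¹⁴, (u²⁹)⁵ = u⁹, (u²⁹)⁶ = u⁴, (u²⁹)⁷ = u³³, (u²⁹)⁸ = u²⁸, (u²⁹)⁹ = u²³, (u²⁹)¹⁰ = u¹⁸, (u²⁹)¹¹ = u¹³, (u²⁹)¹² = u⁸, (u²⁹)¹³ = u³, (u²⁹)¹⁴ = u³², (u²⁹)¹⁵ = u²⁷, (u²⁹)¹⁶ = u²², (u²⁹)¹⁷ = u¹⁷, (u²⁹)¹⁸ = u¹², (u²⁹)¹⁹ = u⁷, (u²⁹)²⁰ = u², (u²⁹)²¹ = u³¹, (u²⁹)²² = u²⁶, (u²⁹)²³ = u²¹, (u²⁹)²⁴ = u¹⁶, (u²⁹)²⁵ = u¹¹, (u²⁹)²⁶ = u⁶, (u²⁹)²⁷ = u, (u²⁹)²⁸ = u³⁰, (u²⁹)²⁹ = u²⁵, (u²⁹)³⁰ = u²⁰, (u²⁹)³¹ = u¹⁵, (u²⁹)³² = u¹⁰, (u²⁹)³³ = u⁵, (u²⁹)³⁴ = e.
So |⟨u²⁹⟩| = ord(u²⁹) = 34. With |G| = 34, by Lagrange [G : ⟨u²⁹⟩] = 34/34 = 1.

Answer: 1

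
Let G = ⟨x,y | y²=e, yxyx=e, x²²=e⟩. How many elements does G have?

Enumerate words in the generators, reducing via the relations: the distinct elements are
  {e, x, y, xy, x², x³, x⁴, x⁵, x⁶, x⁷, x⁸, x⁹, x²y, x²¹, x²⁰, x³y, x¹², x¹³, x¹¹, x¹⁰, x¹⁴, x¹⁵, x¹⁶, x¹⁷, x¹⁸, x¹⁹, x⁴y, x⁵y, x⁶y, x⁷y, x⁸y, x⁹y, x²¹y, x²⁰y, x¹²y, x¹³y, x¹¹y, x¹⁰y, x¹⁴y, x¹⁵y, x¹⁶y, x¹⁷y, x¹⁸y, x¹⁹y}.
No further products give new elements, so |G| = 44.

Answer: 44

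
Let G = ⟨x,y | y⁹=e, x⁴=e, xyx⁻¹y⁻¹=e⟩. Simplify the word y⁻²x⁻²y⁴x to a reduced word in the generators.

Multiply left to right, reducing at each step:
  (y⁷) · x⁻² = x²y⁷
  (x²y⁷) · y⁴ = x²y²
  (x²y²) · x = x³y²

Answer: x³y²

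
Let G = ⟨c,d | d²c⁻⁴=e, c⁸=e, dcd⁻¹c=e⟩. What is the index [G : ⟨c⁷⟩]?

First find ord(c⁷) by computing successive powers:
  (c⁷)¹ = c⁷, (c⁷)² = c⁶, (c⁷)³ = c⁵, (c⁷)⁴ = c⁴, (c⁷)⁵ = c³, (c⁷)⁶ = c², (c⁷)⁷ = c, (c⁷)⁸ = e.
So |⟨c⁷⟩| = ord(c⁷) = 8. With |G| = 16, by Lagrange [G : ⟨c⁷⟩] = 16/8 = 2.

Answer: 2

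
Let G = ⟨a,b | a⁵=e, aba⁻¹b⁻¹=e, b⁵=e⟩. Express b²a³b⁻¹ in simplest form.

Multiply left to right, reducing at each step:
  (b²) · a³ = a³b²
  (a³b²) · b⁻¹ = a³b

Answer: a³b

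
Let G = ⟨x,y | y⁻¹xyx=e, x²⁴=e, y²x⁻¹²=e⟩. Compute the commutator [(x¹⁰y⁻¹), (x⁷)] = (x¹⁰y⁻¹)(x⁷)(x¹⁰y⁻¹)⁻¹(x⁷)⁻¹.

[(x¹⁰y⁻¹), (x⁷)] = (x¹⁰y⁻¹)·(x⁷)·(x¹⁰y⁻¹)⁻¹·(x⁷)⁻¹.
  (x¹⁰y⁻¹) · (x⁷) = x³y⁻¹
  (x³y⁻¹) · (x¹⁰y) = x¹⁷
  (x¹⁷) · (x¹⁷) = x¹⁰

Answer: x¹⁰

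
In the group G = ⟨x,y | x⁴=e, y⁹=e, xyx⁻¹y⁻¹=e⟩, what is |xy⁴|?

Compute successive powers until reaching e:
  (xy⁴)¹ = xy⁴, (xy⁴)² = x²y⁸, (xy⁴)³ = x³y³, (xy⁴)⁴ = y⁷, (xy⁴)⁵ = xy², (xy⁴)⁶ = x²y⁶, (xy⁴)⁷ = x³y, (xy⁴)⁸ = y⁵, (xy⁴)⁹ = x, (xy⁴)¹⁰ = x²y⁴, (xy⁴)¹¹ = x³y⁸, (xy⁴)¹² = y³, (xy⁴)¹³ = xy⁷, (xy⁴)¹⁴ = x²y², (xy⁴)¹⁵ = x³y⁶, (xy⁴)¹⁶ = y, (xy⁴)¹⁷ = xy⁵, (xy⁴)¹⁸ = x², (xy⁴)¹⁹ = x³y⁴, (xy⁴)²⁰ = y⁸, (xy⁴)²¹ = xy³, (xy⁴)²² = x²y⁷, (xy⁴)²³ = x³y², (xy⁴)²⁴ = y⁶, (xy⁴)²⁵ = xy, (xy⁴)²⁶ = x²y⁵, (xy⁴)²⁷ = x³, (xy⁴)²⁸ = y⁴, (xy⁴)²⁹ = xy⁸, (xy⁴)³⁰ = x²y³, (xy⁴)³¹ = x³y⁷, (xy⁴)³² = y², (xy⁴)³³ = xy⁶, (xy⁴)³⁴ = x²y, (xy⁴)³⁵ = x³y⁵, (xy⁴)³⁶ = e.
The smallest positive k with (xy⁴)ᵏ = e is 36.

Answer: 36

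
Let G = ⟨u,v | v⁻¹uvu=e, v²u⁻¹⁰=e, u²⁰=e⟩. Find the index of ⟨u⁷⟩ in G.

First find ord(u⁷) by computing successive powers:
  (u⁷)¹ = u⁷, (u⁷)² = u¹⁴, (u⁷)³ = u, (u⁷)⁴ = u⁸, (u⁷)⁵ = u¹⁵, (u⁷)⁶ = u², (u⁷)⁷ = u⁹, (u⁷)⁸ = u¹⁶, (u⁷)⁹ = u³, (u⁷)¹⁰ = u¹⁰, (u⁷)¹¹ = u¹⁷, (u⁷)¹² = u⁴, (u⁷)¹³ = u¹¹, (u⁷)¹⁴ = u¹⁸, (u⁷)¹⁵ = u⁵, (u⁷)¹⁶ = u¹², (u⁷)¹⁷ = u¹⁹, (u⁷)¹⁸ = u⁶, (u⁷)¹⁹ = u¹³, (u⁷)²⁰ = e.
So |⟨u⁷⟩| = ord(u⁷) = 20. With |G| = 40, by Lagrange [G : ⟨u⁷⟩] = 40/20 = 2.

Answer: 2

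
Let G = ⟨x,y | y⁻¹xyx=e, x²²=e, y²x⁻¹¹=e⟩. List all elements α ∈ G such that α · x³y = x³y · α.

⟨x³y⟩ ⊆ C_G(x³y) since powers of x³y commute with x³y; so |C_G(x³y)| ≥ |⟨x³y⟩| = 4.
By orbit–stabilizer, |C_G(x³y)| = |G| / |conj. class of x³y| = 44 / 11 = 4.
The 4 elements commuting with x³y are {e, x¹¹, x³y, x³y⁻¹}.

Answer: {e, x¹¹, x³y, x³y⁻¹}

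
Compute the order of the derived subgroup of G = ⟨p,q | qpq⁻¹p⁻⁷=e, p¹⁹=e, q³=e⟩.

G' = [G, G] is generated by all commutators. The generator-pair commutators are: [p, q] = p¹³.
The subgroup they normally generate is {e, p, p², p³, p⁴, p⁵, p⁶, p⁷, p⁸, p⁹, p¹⁰, p¹¹, p¹², p¹³, p¹⁴, p¹⁵, p¹⁶, p¹⁷, p¹⁸}, of order 19.
Check: |G/G'| = 57/19 = 3 is the order of the abelianisation.

Answer: 19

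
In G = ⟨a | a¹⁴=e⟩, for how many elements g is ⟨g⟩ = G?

G is cyclic of order 14. An element generates G iff its order is 14, and a cyclic group of order 14 has exactly φ(14) = 6 such elements.

Answer: 6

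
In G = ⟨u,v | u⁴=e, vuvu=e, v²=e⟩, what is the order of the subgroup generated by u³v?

|⟨u³v⟩| equals the order of u³v. Compute successive powers until reaching e:
  (u³v)¹ = u³v, (u³v)² = e.
The smallest positive k with (u³v)ᵏ = e is 2, so |⟨u³v⟩| = 2.

Answer: 2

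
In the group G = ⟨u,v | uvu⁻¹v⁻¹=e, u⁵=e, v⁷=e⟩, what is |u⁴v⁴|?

Compute successive powers until reaching e:
  (u⁴v⁴)¹ = u⁴v⁴, (u⁴v⁴)² = u³v, (u⁴v⁴)³ = u²v⁵, (u⁴v⁴)⁴ = uv², (u⁴v⁴)⁵ = v⁶, (u⁴v⁴)⁶ = u⁴v³, (u⁴v⁴)⁷ = u³, (u⁴v⁴)⁸ = u²v⁴, (u⁴v⁴)⁹ = uv, (u⁴v⁴)¹⁰ = v⁵, (u⁴v⁴)¹¹ = u⁴v², (u⁴v⁴)¹² = u³v⁶, (u⁴v⁴)¹³ = u²v³, (u⁴v⁴)¹⁴ = u, (u⁴v⁴)¹⁵ = v⁴, (u⁴v⁴)¹⁶ = u⁴v, (u⁴v⁴)¹⁷ = u³v⁵, (u⁴v⁴)¹⁸ = u²v², (u⁴v⁴)¹⁹ = uv⁶, (u⁴v⁴)²⁰ = v³, (u⁴v⁴)²¹ = u⁴, (u⁴v⁴)²² = u³v⁴, (u⁴v⁴)²³ = u²v, (u⁴v⁴)²⁴ = uv⁵, (u⁴v⁴)²⁵ = v², (u⁴v⁴)²⁶ = u⁴v⁶, (u⁴v⁴)²⁷ = u³v³, (u⁴v⁴)²⁸ = u², (u⁴v⁴)²⁹ = uv⁴, (u⁴v⁴)³⁰ = v, (u⁴v⁴)³¹ = u⁴v⁵, (u⁴v⁴)³² = u³v², (u⁴v⁴)³³ = u²v⁶, (u⁴v⁴)³⁴ = uv³, (u⁴v⁴)³⁵ = e.
The smallest positive k with (u⁴v⁴)ᵏ = e is 35.

Answer: 35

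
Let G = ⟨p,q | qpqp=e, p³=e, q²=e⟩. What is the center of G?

An element z ∈ Z(G) iff z commutes with every generator.
For example e is central: e·p = p = p·e; e·q = q = q·e.
Whereas p ∉ Z(G) since p·q = pq ≠ p²q = q·p.
Checking each of the 6 elements this way gives Z(G) = {e}, of order 1.

Answer: {e}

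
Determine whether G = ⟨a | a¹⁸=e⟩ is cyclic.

|G| = 18. The element a has order 18 (its powers give 18 distinct elements), so ⟨a⟩ = G and G is cyclic.

Answer: Yes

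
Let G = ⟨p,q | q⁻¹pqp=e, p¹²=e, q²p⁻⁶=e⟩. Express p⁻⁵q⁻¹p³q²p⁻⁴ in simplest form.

Multiply left to right, reducing at each step:
  (p⁷) · q⁻¹ = pq
  (pq) · p³ = p⁴q⁻¹
  (p⁴q⁻¹) · q² = p⁴q
  (p⁴q) · p⁻⁴ = p²q⁻¹

Answer: p²q⁻¹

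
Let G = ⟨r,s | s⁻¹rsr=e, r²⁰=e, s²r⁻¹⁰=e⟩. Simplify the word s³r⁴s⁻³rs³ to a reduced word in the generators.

Multiply left to right, reducing at each step:
  (s⁻¹) · r⁴ = r⁶s
  (r⁶s) · s⁻³ = r¹⁶
  (r¹⁶) · r = r¹⁷
  (r¹⁷) · s³ = r⁷s

Answer: r⁷s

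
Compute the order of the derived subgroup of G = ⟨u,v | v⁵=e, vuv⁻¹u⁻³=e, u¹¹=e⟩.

G' = [G, G] is generated by all commutators. The generator-pair commutators are: [u, v] = u⁹.
The subgroup they normally generate is {e, u, u², u³, u⁴, u⁵, u⁶, u⁷, u⁸, u⁹, u¹⁰}, of order 11.
Check: |G/G'| = 55/11 = 5 is the order of the abelianisation.

Answer: 11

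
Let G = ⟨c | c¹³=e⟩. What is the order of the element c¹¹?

Compute successive powers until reaching e:
  (c¹¹)¹ = c¹¹, (c¹¹)² = c⁹, (c¹¹)³ = c⁷, (c¹¹)⁴ = c⁵, (c¹¹)⁵ = c³, (c¹¹)⁶ = c, (c¹¹)⁷ = c¹², (c¹¹)⁸ = c¹⁰, (c¹¹)⁹ = c⁸, (c¹¹)¹⁰ = c⁶, (c¹¹)¹¹ = c⁴, (c¹¹)¹² = c², (c¹¹)¹³ = e.
The smallest positive k with (c¹¹)ᵏ = e is 13.

Answer: 13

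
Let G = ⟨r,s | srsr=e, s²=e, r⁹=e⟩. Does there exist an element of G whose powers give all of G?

Every cyclic group is abelian. But r·s = rs while s·r = r⁸s, so r·s ≠ s·r and G is not abelian. Hence G is not cyclic.

Answer: No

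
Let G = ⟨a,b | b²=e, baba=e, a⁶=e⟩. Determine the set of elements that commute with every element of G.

An element z ∈ Z(G) iff z commutes with every generator.
For example a³ is central: (a³)·a = a⁴ = a·(a³); (a³)·b = a³b = b·(a³).
Whereas a ∉ Z(G) since a·b = ab ≠ a⁵b = b·a.
Checking each of the 12 elements this way gives Z(G) = {e, a³}, of order 2.

Answer: {e, a³}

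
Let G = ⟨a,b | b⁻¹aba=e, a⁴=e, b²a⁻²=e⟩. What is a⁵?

Compute successive powers of a, reducing at each step:
  a²: a · a = a²
  a³: (a²) · a = a³
  a⁴: (a³) · a = e
  a⁵: e · a = a

Answer: a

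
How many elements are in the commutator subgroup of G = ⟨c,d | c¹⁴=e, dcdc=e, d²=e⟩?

G' = [G, G] is generated by all commutators. The generator-pair commutators are: [c, d] = c².
The subgroup they normally generate is {e, c², c⁴, c⁶, c⁸, c¹⁰, c¹²}, of order 7.
Check: |G/G'| = 28/7 = 4 is the order of the abelianisation.

Answer: 7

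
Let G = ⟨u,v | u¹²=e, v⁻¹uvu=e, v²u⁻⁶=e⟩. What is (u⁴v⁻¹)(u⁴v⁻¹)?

Compute (u⁴v⁻¹) · (u⁴v⁻¹) by multiplying left to right and reducing via the relations at each step:
  (u⁴v⁻¹) · u⁴ = v⁻¹
  (v⁻¹) · v⁻¹ = u⁶

Answer: u⁶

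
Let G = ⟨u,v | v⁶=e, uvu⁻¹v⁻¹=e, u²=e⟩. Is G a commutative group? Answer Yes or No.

Each pair of generators commutes: u·v = uv = v·u. Since the generators pairwise commute, every element of G commutes with every other, so G is abelian.

Answer: Yes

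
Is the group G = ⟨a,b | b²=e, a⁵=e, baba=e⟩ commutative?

a·b = ab but b·a = a⁴b, so a·b ≠ b·a and G is not abelian.

Answer: No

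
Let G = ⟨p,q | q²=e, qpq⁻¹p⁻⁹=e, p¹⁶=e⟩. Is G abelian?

p·q = pq but q·p = p⁹q, so p·q ≠ q·p and G is not abelian.

Answer: No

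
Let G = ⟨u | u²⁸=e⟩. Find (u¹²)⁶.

Compute successive powers of (u¹²), reducing at each step:
  (u¹²)²: (u¹²) · u¹² = u²⁴
  (u¹²)³: (u²⁴) · u¹² = u⁸
  (u¹²)⁴: (u⁸) · u¹² = u²⁰
  (u¹²)⁵: (u²⁰) · u¹² = u⁴
  (u¹²)⁶: (u⁴) · u¹² = u¹⁶

Answer: u¹⁶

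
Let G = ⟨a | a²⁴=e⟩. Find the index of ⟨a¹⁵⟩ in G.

First find ord(a¹⁵) by computing successive powers:
  (a¹⁵)¹ = a¹⁵, (a¹⁵)² = a⁶, (a¹⁵)³ = a²¹, (a¹⁵)⁴ = a¹², (a¹⁵)⁵ = a³, (a¹⁵)⁶ = a¹⁸, (a¹⁵)⁷ = a⁹, (a¹⁵)⁸ = e.
So |⟨a¹⁵⟩| = ord(a¹⁵) = 8. With |G| = 24, by Lagrange [G : ⟨a¹⁵⟩] = 24/8 = 3.

Answer: 3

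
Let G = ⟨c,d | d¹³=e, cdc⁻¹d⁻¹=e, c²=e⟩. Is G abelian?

Each pair of generators commutes: c·d = cd = d·c. Since the generators pairwise commute, every element of G commutes with every other, so G is abelian.

Answer: Yes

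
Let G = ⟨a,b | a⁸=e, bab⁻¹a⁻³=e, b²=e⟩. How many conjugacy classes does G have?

The conjugacy classes (representative and size) are:
  [e] (size 1), [a³] (size 2), [a²] (size 2), [a⁴] (size 1), [a⁵] (size 2), [a⁴b] (size 4), [ab] (size 4).
Class equation: 1 + 2 + 2 + 1 + 2 + 4 + 4 = 16 = |G|. So G has 7 conjugacy classes.

Answer: 7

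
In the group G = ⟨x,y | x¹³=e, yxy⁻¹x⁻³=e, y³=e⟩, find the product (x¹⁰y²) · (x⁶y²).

Compute (x¹⁰y²) · (x⁶y²) by multiplying left to right and reducing via the relations at each step:
  (x¹⁰y²) · x⁶ = x¹²y²
  (x¹²y²) · y² = x¹²y

Answer: x¹²y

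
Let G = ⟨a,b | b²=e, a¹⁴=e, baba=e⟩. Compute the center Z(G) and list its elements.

An element z ∈ Z(G) iff z commutes with every generator.
For example a⁷ is central: (a⁷)·a = a⁸ = a·(a⁷); (a⁷)·b = a⁷b = b·(a⁷).
Whereas a ∉ Z(G) since a·b = ab ≠ a¹³b = b·a.
Checking each of the 28 elements this way gives Z(G) = {e, a⁷}, of order 2.

Answer: {e, a⁷}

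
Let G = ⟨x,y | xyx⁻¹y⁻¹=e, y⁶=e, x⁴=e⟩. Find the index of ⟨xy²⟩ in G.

First find ord(xy²) by computing successive powers:
  (xy²)¹ = xy², (xy²)² = x²y⁴, (xy²)³ = x³, (xy²)⁴ = y², (xy²)⁵ = xy⁴, (xy²)⁶ = x², (xy²)⁷ = x³y², (xy²)⁸ = y⁴, (xy²)⁹ = x, (xy²)¹⁰ = x²y², (xy²)¹¹ = x³y⁴, (xy²)¹² = e.
So |⟨xy²⟩| = ord(xy²) = 12. With |G| = 24, by Lagrange [G : ⟨xy²⟩] = 24/12 = 2.

Answer: 2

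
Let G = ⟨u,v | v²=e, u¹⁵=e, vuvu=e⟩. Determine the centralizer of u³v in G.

⟨u³v⟩ ⊆ C_G(u³v) since powers of u³v commute with u³v; so |C_G(u³v)| ≥ |⟨u³v⟩| = 2.
By orbit–stabilizer, |C_G(u³v)| = |G| / |conj. class of u³v| = 30 / 15 = 2.
The 2 elements commuting with u³v are {e, u³v}.

Answer: {e, u³v}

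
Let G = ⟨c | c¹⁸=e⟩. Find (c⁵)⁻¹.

The order of (c⁵) is 18 (smallest k with (c⁵)ᵏ = e), so (c⁵)⁻¹ = (c⁵)¹⁷ = c¹³.
Check: (c⁵) · (c¹³) → (c⁵) · c¹³ = e, giving e as required.

Answer: c¹³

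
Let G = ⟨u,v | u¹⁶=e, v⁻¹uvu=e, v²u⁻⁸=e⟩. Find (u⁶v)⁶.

Compute successive powers of (u⁶v), reducing at each step:
  (u⁶v)²: (u⁶v) · u⁶ = v;   v · v = u⁸
  (u⁶v)³: (u⁸) · u⁶ = u¹⁴;   (u¹⁴) · v = u⁶v⁻¹
  (u⁶v)⁴: (u⁶v⁻¹) · u⁶ = v⁻¹;   (v⁻¹) · v = e
  (u⁶v)⁵: e · u⁶ = u⁶;   (u⁶) · v = u⁶v
  (u⁶v)⁶: (u⁶v) · u⁶ = v;   v · v = u⁸

Answer: u⁸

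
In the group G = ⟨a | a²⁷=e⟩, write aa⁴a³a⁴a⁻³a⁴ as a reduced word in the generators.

Multiply left to right, reducing at each step:
  a · a⁴ = a⁵
  (a⁵) · a³ = a⁸
  (a⁸) · a⁴ = a¹²
  (a¹²) · a⁻³ = a⁹
  (a⁹) · a⁴ = a¹³

Answer: a¹³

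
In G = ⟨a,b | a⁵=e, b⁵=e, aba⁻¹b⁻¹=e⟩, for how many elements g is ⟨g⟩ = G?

⟨g⟩ = G would require ord(g) = |G| = 25, but the maximum element order in G is 5 < 25. So G is not cyclic and no single element generates it: the count is 0.

Answer: 0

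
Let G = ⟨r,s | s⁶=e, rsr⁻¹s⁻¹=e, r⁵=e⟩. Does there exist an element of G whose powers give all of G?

|G| = 30. The element rs has order 30 (its powers give 30 distinct elements), so ⟨rs⟩ = G and G is cyclic.

Answer: Yes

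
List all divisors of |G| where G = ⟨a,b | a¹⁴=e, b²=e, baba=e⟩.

|G| = 28 = 2² · 7. By Lagrange's theorem the order of any subgroup divides 28; the divisors of 28 are 1, 2, 4, 7, 14, 28.

Answer: 1, 2, 4, 7, 14, 28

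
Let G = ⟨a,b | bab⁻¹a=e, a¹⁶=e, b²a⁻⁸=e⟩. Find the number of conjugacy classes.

The conjugacy classes (representative and size) are:
  [e] (size 1), [a] (size 2), [a¹⁴] (size 2), [a¹³] (size 2), [a¹²] (size 2), [a⁵] (size 2), [a¹⁰] (size 2), [a⁷] (size 2), [a⁸] (size 1), [b⁻¹] (size 8), [a⁷b⁻¹] (size 8).
Class equation: 1 + 2 + 2 + 2 + 2 + 2 + 2 + 2 + 1 + 8 + 8 = 32 = |G|. So G has 11 conjugacy classes.

Answer: 11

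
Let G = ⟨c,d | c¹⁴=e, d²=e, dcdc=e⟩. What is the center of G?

An element z ∈ Z(G) iff z commutes with every generator.
For example c⁷ is central: (c⁷)·c = c⁸ = c·(c⁷); (c⁷)·d = c⁷d = d·(c⁷).
Whereas c ∉ Z(G) since c·d = cd ≠ c¹³d = d·c.
Checking each of the 28 elements this way gives Z(G) = {e, c⁷}, of order 2.

Answer: {e, c⁷}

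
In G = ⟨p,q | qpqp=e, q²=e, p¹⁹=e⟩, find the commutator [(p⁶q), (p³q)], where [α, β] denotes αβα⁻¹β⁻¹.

[(p⁶q), (p³q)] = (p⁶q)·(p³q)·(p⁶q)⁻¹·(p³q)⁻¹.
  (p⁶q) · (p³q) = p³
  (p³) · (p⁶q) = p⁹q
  (p⁹q) · (p³q) = p⁶

Answer: p⁶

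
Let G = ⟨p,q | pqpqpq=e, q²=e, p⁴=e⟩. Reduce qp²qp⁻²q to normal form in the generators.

Multiply left to right, reducing at each step:
  q · p² = qp²
  (qp²) · q = qp²q
  (qp²q) · p⁻² = p²qp²q
  (p²qp²q) · q = p²qp²

Answer: p²qp²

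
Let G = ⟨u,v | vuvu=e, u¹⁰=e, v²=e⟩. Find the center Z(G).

An element z ∈ Z(G) iff z commutes with every generator.
For example u⁵ is central: (u⁵)·u = u⁶ = u·(u⁵); (u⁵)·v = u⁵v = v·(u⁵).
Whereas u ∉ Z(G) since u·v = uv ≠ u⁹v = v·u.
Checking each of the 20 elements this way gives Z(G) = {e, u⁵}, of order 2.

Answer: {e, u⁵}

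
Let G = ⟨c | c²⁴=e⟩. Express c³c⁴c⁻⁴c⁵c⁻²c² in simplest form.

Multiply left to right, reducing at each step:
  (c³) · c⁴ = c⁷
  (c⁷) · c⁻⁴ = c³
  (c³) · c⁵ = c⁸
  (c⁸) · c⁻² = c⁶
  (c⁶) · c² = c⁸

Answer: c⁸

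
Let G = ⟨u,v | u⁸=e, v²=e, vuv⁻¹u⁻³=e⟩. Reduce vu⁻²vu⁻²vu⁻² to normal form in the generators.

Multiply left to right, reducing at each step:
  v · u⁻² = u²v
  (u²v) · v = u²
  (u²) · u⁻² = e
  e · v = v
  v · u⁻² = u²v

Answer: u²v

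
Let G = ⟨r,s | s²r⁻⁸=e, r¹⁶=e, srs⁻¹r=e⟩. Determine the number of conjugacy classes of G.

The conjugacy classes (representative and size) are:
  [e] (size 1), [r] (size 2), [r¹⁴] (size 2), [r¹³] (size 2), [r¹²] (size 2), [r⁵] (size 2), [r¹⁰] (size 2), [r⁷] (size 2), [r⁸] (size 1), [s⁻¹] (size 8), [r⁷s⁻¹] (size 8).
Class equation: 1 + 2 + 2 + 2 + 2 + 2 + 2 + 2 + 1 + 8 + 8 = 32 = |G|. So G has 11 conjugacy classes.

Answer: 11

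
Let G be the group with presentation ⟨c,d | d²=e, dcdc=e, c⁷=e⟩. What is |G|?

Enumerate words in the generators, reducing via the relations: the distinct elements are
  {c, d, e, cd, c², c³, c⁴, c⁵, c⁶, c²d, c³d, c⁴d, c⁵d, c⁶d}.
No further products give new elements, so |G| = 14.

Answer: 14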